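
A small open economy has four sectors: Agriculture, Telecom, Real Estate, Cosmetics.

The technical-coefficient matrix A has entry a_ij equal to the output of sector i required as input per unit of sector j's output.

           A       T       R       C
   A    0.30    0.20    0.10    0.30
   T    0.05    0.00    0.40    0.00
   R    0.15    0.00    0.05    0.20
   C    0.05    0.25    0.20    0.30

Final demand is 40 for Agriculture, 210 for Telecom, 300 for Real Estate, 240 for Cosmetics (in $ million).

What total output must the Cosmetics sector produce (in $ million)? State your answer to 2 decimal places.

I − A =
  [   0.70    -0.20    -0.10    -0.30]
  [  -0.05     1.00    -0.40     0.00]
  [  -0.15     0.00     0.95    -0.20]
  [  -0.05    -0.25    -0.20     0.70]
Compute the cofactors C_ij = (−1)^(i+j)·(3×3 minor ij) of I−A; the adjugate is their transpose:
adj(I−A) = Cᵀ =
  [ 0.605000   0.201250   0.216000   0.321000]
  [ 0.077250   0.402750   0.196500   0.089250]
  [ 0.117500   0.069250   0.464250   0.183000]
  [ 0.104375   0.178000   0.218250   0.628500]
det(I−A) = Σ_j (I−A)_1j·C_1j = (0.70)(0.605000) + (-0.20)(0.077250) + (-0.10)(0.117500) + (-0.30)(0.104375) = 0.3649875
(I − A)⁻¹ = adj(I−A) / det(I−A) ≈
  [   1.6576     0.5514     0.5918     0.8795]
  [   0.2117     1.1035     0.5384     0.2445]
  [   0.3219     0.1897     1.2720     0.5014]
  [   0.2860     0.4877     0.5980     1.7220]
x = (I − A)⁻¹ d = adj(I−A)·d / det(I−A), with det(I−A) = 0.3649875:
  x_A = (0.605000·40 + 0.201250·210 + 0.216000·300 + 0.321000·240) / 0.3649875 = 208.3025 / 0.3649875 ≈ 570.71
  x_T = (0.077250·40 + 0.402750·210 + 0.196500·300 + 0.089250·240) / 0.3649875 = 168.0375 / 0.3649875 ≈ 460.39
  x_R = (0.117500·40 + 0.069250·210 + 0.464250·300 + 0.183000·240) / 0.3649875 = 202.4375 / 0.3649875 ≈ 554.64
  x_C = (0.104375·40 + 0.178000·210 + 0.218250·300 + 0.628500·240) / 0.3649875 = 257.87 / 0.3649875 ≈ 706.52

x_C = 706.52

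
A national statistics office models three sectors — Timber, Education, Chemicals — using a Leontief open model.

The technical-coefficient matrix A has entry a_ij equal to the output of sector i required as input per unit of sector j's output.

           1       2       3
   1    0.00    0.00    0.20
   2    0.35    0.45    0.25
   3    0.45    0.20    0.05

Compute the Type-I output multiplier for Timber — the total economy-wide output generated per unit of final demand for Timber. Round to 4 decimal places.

I − A =
  [   1.00     0.00    -0.20]
  [  -0.35     0.55    -0.25]
  [  -0.45    -0.20     0.95]
Cofactors of I−A, C_ij = (−1)^(i+j)·(minor ij) (rows/columns in the sector order above):
  C_11 = (0.55)(0.95) − (-0.25)(-0.20) = 0.4725
  C_12 = −[(-0.35)(0.95) − (-0.25)(-0.45)] = 0.4450
  C_13 = (-0.35)(-0.20) − (0.55)(-0.45) = 0.3175
  C_21 = −[(0.00)(0.95) − (-0.20)(-0.20)] = 0.0400
  C_22 = (1.00)(0.95) − (-0.20)(-0.45) = 0.8600
  C_23 = −[(1.00)(-0.20) − (0.00)(-0.45)] = 0.2000
  C_31 = (0.00)(-0.25) − (-0.20)(0.55) = 0.1100
  C_32 = −[(1.00)(-0.25) − (-0.20)(-0.35)] = 0.3200
  C_33 = (1.00)(0.55) − (0.00)(-0.35) = 0.5500
det(I−A) = Σ_j (I−A)_1j·C_1j = (1.00)(0.4725) + (0.00)(0.4450) + (-0.20)(0.3175) = 0.4090
adj(I−A) = Cᵀ =
  [ 0.4725   0.0400   0.1100]
  [ 0.4450   0.8600   0.3200]
  [ 0.3175   0.2000   0.5500]
(I − A)⁻¹ = adj(I−A) / det(I−A) ≈
  [   1.15526     0.09780     0.26895]
  [   1.08802     2.10269     0.78240]
  [   0.77628     0.48900     1.34474]
The output multiplier for sector j is the column-j sum of the Leontief inverse (I − A)⁻¹ = adj(I−A) / det(I−A).
Column 1 of adj(I−A): (0.4725, 0.4450, 0.3175); det(I−A) = 0.4090.
m_1 = (0.4725 + 0.4450 + 0.3175) / 0.4090 = 1.235 / 0.4090 ≈ 3.0196.

m_1 = 3.0196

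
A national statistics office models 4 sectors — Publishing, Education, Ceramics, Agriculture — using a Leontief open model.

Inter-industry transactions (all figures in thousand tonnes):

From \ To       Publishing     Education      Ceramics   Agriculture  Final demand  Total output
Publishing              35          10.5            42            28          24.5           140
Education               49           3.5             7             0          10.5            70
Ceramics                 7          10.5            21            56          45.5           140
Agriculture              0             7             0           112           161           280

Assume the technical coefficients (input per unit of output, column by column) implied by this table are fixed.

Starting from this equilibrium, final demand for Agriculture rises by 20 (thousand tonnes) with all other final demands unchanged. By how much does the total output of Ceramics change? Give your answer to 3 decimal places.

Δx_3 = 9.186

Technical coefficients a_ij = z_ij / X_j:
  a_11 = 35/140 = 0.25, a_21 = 49/140 = 0.35, a_31 = 7/140 = 0.05, a_41 = 0/140 = 0.00
  a_12 = 10.5/70 = 0.15, a_22 = 3.5/70 = 0.05, a_32 = 10.5/70 = 0.15, a_42 = 7/70 = 0.10
  a_13 = 42/140 = 0.30, a_23 = 7/140 = 0.05, a_33 = 21/140 = 0.15, a_43 = 0/140 = 0.00
  a_14 = 28/280 = 0.10, a_24 = 0/280 = 0.00, a_34 = 56/280 = 0.20, a_44 = 112/280 = 0.40
I − A =
  [   0.75    -0.15    -0.30    -0.10]
  [  -0.35     0.95    -0.05     0.00]
  [  -0.05    -0.15     0.85    -0.20]
  [   0.00    -0.10     0.00     0.60]
Compute the cofactors C_ij = (−1)^(i+j)·(3×3 minor ij) of I−A; the adjugate is their transpose:
adj(I−A) = Cᵀ =
  [ 0.47900   0.11800   0.17600   0.13850]
  [ 0.18000   0.37350   0.08550   0.05850]
  [ 0.06700   0.08750   0.39250   0.14200]
  [ 0.03000   0.06225   0.01425   0.52500]
det(I−A) = Σ_j (I−A)_1j·C_1j = (0.75)(0.47900) + (-0.15)(0.18000) + (-0.30)(0.06700) + (-0.10)(0.03000) = 0.30915
(I − A)⁻¹ = adj(I−A) / det(I−A) ≈
  [   1.5494     0.3817     0.5693     0.4480]
  [   0.5822     1.2082     0.2766     0.1892]
  [   0.2167     0.2830     1.2696     0.4593]
  [   0.0970     0.2014     0.0461     1.6982]
Δx = (I − A)⁻¹ Δd with Δd having +20 in the Agriculture component and 0 elsewhere.
So Δx_3 = L_34 · (+20), where L_34 = adj(I−A)_34 / det(I−A) = 0.14200 / 0.30915.
Δx_3 = 0.14200 × (+20) / 0.30915 = 2.84 / 0.30915 ≈ 9.186.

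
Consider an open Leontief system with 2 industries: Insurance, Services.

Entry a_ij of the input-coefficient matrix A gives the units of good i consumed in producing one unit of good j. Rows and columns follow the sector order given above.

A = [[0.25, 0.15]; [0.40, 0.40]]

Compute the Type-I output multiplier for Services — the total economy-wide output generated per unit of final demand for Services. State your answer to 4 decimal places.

m_2 = 2.3077

I − A =
  [   0.75    -0.15]
  [  -0.40     0.60]
det(I−A) = (0.75)(0.60) − (-0.15)(-0.40) = 0.3900
adj(I−A) = [[0.60, 0.15], [0.40, 0.75]]
(I − A)⁻¹ = adj(I−A) / det(I−A) ≈
  [   1.53846     0.38462]
  [   1.02564     1.92308]
The output multiplier for sector j is the column-j sum of the Leontief inverse (I − A)⁻¹ = adj(I−A) / det(I−A).
Column 2 of adj(I−A): (0.15, 0.75); det(I−A) = 0.3900.
m_2 = (0.15 + 0.75) / 0.3900 = 0.90 / 0.3900 ≈ 2.3077.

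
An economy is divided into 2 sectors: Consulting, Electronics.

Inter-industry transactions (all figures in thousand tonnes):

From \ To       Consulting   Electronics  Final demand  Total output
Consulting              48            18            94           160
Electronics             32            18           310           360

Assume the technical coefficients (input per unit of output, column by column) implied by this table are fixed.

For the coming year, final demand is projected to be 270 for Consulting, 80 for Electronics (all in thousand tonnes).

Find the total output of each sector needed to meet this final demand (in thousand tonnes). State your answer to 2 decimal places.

Technical coefficients a_ij = z_ij / X_j:
  a_11 = 48/160 = 0.30, a_21 = 32/160 = 0.20
  a_12 = 18/360 = 0.05, a_22 = 18/360 = 0.05
I − A =
  [   0.70    -0.05]
  [  -0.20     0.95]
det(I−A) = (0.70)(0.95) − (-0.05)(-0.20) = 0.6550
adj(I−A) = [[0.95, 0.05], [0.20, 0.70]]
(I − A)⁻¹ = adj(I−A) / det(I−A) ≈
  [   1.4504     0.0763]
  [   0.3053     1.0687]
x = (I − A)⁻¹ d = adj(I−A)·d / det(I−A), with det(I−A) = 0.6550:
  x_1 = (0.95·270 + 0.05·80) / 0.6550 = 260.50 / 0.6550 ≈ 397.71
  x_2 = (0.20·270 + 0.70·80) / 0.6550 = 110.00 / 0.6550 ≈ 167.94

x_1 = 397.71, x_2 = 167.94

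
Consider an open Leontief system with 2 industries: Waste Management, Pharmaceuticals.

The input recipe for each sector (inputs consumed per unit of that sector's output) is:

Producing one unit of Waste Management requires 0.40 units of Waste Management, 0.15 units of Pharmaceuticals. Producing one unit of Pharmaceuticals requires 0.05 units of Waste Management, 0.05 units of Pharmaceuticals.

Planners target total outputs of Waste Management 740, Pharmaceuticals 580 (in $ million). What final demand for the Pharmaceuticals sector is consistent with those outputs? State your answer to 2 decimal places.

I − A =
  [   0.60    -0.05]
  [  -0.15     0.95]
d = (I − A) x:
  d_1 = (+0.60)·740 + (-0.05)·580 = 415.00
  d_2 = (-0.15)·740 + (+0.95)·580 = 440.00

d_2 = 440.00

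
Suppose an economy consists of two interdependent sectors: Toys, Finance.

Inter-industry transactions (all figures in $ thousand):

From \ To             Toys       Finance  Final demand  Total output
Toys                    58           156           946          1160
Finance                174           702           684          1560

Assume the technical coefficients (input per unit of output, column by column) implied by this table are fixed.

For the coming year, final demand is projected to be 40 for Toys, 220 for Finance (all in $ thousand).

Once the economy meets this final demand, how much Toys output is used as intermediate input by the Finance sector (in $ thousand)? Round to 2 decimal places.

z_TF = 42.36

Technical coefficients a_ij = z_ij / X_j:
  a_TT = 58/1160 = 0.05, a_FT = 174/1160 = 0.15
  a_TF = 156/1560 = 0.10, a_FF = 702/1560 = 0.45
I − A =
  [   0.95    -0.10]
  [  -0.15     0.55]
det(I−A) = (0.95)(0.55) − (-0.10)(-0.15) = 0.5075
adj(I−A) = [[0.55, 0.10], [0.15, 0.95]]
(I − A)⁻¹ = adj(I−A) / det(I−A) ≈
  [   1.0837     0.1970]
  [   0.2956     1.8719]
First solve x = (I − A)⁻¹ d = adj(I−A)·d / det(I−A); in particular x_F = (0.15·40 + 0.95·220) / 0.5075 = 215.00 / 0.5075 ≈ 423.6453.
Intermediate flow from T to F: z_TF = a_TF · x_F = 0.10 × 215.00 / 0.5075 = 21.50 / 0.5075 ≈ 42.36.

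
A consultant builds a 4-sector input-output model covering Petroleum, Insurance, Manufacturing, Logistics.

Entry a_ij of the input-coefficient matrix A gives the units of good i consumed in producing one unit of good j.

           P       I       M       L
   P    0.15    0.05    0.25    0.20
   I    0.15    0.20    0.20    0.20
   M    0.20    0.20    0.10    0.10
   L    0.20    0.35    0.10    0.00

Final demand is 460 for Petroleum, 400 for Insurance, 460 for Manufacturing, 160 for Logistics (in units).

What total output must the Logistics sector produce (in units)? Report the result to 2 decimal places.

I − A =
  [   0.85    -0.05    -0.25    -0.20]
  [  -0.15     0.80    -0.20    -0.20]
  [  -0.20    -0.20     0.90    -0.10]
  [  -0.20    -0.35    -0.10     1.00]
Compute the cofactors C_ij = (−1)^(i+j)·(3×3 minor ij) of I−A; the adjugate is their transpose:
adj(I−A) = Cᵀ =
  [ 0.598000   0.170250   0.223500   0.176000]
  [ 0.217500   0.661500   0.229500   0.198750]
  [ 0.205250   0.216750   0.568500   0.141250]
  [ 0.216250   0.287250   0.181875   0.521750]
det(I−A) = Σ_j (I−A)_1j·C_1j = (0.85)(0.598000) + (-0.05)(0.217500) + (-0.25)(0.205250) + (-0.20)(0.216250) = 0.4028625
(I − A)⁻¹ = adj(I−A) / det(I−A) ≈
  [   1.4844     0.4226     0.5548     0.4369]
  [   0.5399     1.6420     0.5697     0.4933]
  [   0.5095     0.5380     1.4112     0.3506]
  [   0.5368     0.7130     0.4515     1.2951]
x = (I − A)⁻¹ d = adj(I−A)·d / det(I−A), with det(I−A) = 0.4028625:
  x_P = (0.598000·460 + 0.170250·400 + 0.223500·460 + 0.176000·160) / 0.4028625 = 474.15 / 0.4028625 ≈ 1176.95
  x_I = (0.217500·460 + 0.661500·400 + 0.229500·460 + 0.198750·160) / 0.4028625 = 502.02 / 0.4028625 ≈ 1246.13
  x_M = (0.205250·460 + 0.216750·400 + 0.568500·460 + 0.141250·160) / 0.4028625 = 465.225 / 0.4028625 ≈ 1154.80
  x_L = (0.216250·460 + 0.287250·400 + 0.181875·460 + 0.521750·160) / 0.4028625 = 381.5175 / 0.4028625 ≈ 947.02

x_L = 947.02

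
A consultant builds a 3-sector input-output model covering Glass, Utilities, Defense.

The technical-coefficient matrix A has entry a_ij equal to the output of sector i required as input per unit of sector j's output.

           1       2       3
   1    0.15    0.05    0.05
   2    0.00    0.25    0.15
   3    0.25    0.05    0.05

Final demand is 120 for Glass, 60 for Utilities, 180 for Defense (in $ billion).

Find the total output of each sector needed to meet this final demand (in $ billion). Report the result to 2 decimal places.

I − A =
  [   0.85    -0.05    -0.05]
  [   0.00     0.75    -0.15]
  [  -0.25    -0.05     0.95]
Cofactors of I−A, C_ij = (−1)^(i+j)·(minor ij) (rows/columns in the sector order above):
  C_11 = (0.75)(0.95) − (-0.15)(-0.05) = 0.7050
  C_12 = −[(0.00)(0.95) − (-0.15)(-0.25)] = 0.0375
  C_13 = (0.00)(-0.05) − (0.75)(-0.25) = 0.1875
  C_21 = −[(-0.05)(0.95) − (-0.05)(-0.05)] = 0.0500
  C_22 = (0.85)(0.95) − (-0.05)(-0.25) = 0.7950
  C_23 = −[(0.85)(-0.05) − (-0.05)(-0.25)] = 0.0550
  C_31 = (-0.05)(-0.15) − (-0.05)(0.75) = 0.0450
  C_32 = −[(0.85)(-0.15) − (-0.05)(0.00)] = 0.1275
  C_33 = (0.85)(0.75) − (-0.05)(0.00) = 0.6375
det(I−A) = Σ_j (I−A)_1j·C_1j = (0.85)(0.7050) + (-0.05)(0.0375) + (-0.05)(0.1875) = 0.5880
adj(I−A) = Cᵀ =
  [ 0.7050   0.0500   0.0450]
  [ 0.0375   0.7950   0.1275]
  [ 0.1875   0.0550   0.6375]
(I − A)⁻¹ = adj(I−A) / det(I−A) ≈
  [   1.1990     0.0850     0.0765]
  [   0.0638     1.3520     0.2168]
  [   0.3189     0.0935     1.0842]
x = (I − A)⁻¹ d = adj(I−A)·d / det(I−A), with det(I−A) = 0.5880:
  x_1 = (0.7050·120 + 0.0500·60 + 0.0450·180) / 0.5880 = 95.70 / 0.5880 ≈ 162.76
  x_2 = (0.0375·120 + 0.7950·60 + 0.1275·180) / 0.5880 = 75.15 / 0.5880 ≈ 127.81
  x_3 = (0.1875·120 + 0.0550·60 + 0.6375·180) / 0.5880 = 140.55 / 0.5880 ≈ 239.03

x_1 = 162.76, x_2 = 127.81, x_3 = 239.03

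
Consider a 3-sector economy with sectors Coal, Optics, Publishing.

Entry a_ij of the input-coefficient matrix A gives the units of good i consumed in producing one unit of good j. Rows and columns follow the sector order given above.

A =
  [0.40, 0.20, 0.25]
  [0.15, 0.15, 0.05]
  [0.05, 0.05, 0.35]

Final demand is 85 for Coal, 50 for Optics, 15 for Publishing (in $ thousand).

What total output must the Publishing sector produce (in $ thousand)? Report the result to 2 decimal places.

x_3 = 45.21

I − A =
  [   0.60    -0.20    -0.25]
  [  -0.15     0.85    -0.05]
  [  -0.05    -0.05     0.65]
Cofactors of I−A, C_ij = (−1)^(i+j)·(minor ij) (rows/columns in the sector order above):
  C_11 = (0.85)(0.65) − (-0.05)(-0.05) = 0.5500
  C_12 = −[(-0.15)(0.65) − (-0.05)(-0.05)] = 0.1000
  C_13 = (-0.15)(-0.05) − (0.85)(-0.05) = 0.0500
  C_21 = −[(-0.20)(0.65) − (-0.25)(-0.05)] = 0.1425
  C_22 = (0.60)(0.65) − (-0.25)(-0.05) = 0.3775
  C_23 = −[(0.60)(-0.05) − (-0.20)(-0.05)] = 0.0400
  C_31 = (-0.20)(-0.05) − (-0.25)(0.85) = 0.2225
  C_32 = −[(0.60)(-0.05) − (-0.25)(-0.15)] = 0.0675
  C_33 = (0.60)(0.85) − (-0.20)(-0.15) = 0.4800
det(I−A) = Σ_j (I−A)_1j·C_1j = (0.60)(0.5500) + (-0.20)(0.1000) + (-0.25)(0.0500) = 0.2975
adj(I−A) = Cᵀ =
  [ 0.5500   0.1425   0.2225]
  [ 0.1000   0.3775   0.0675]
  [ 0.0500   0.0400   0.4800]
(I − A)⁻¹ = adj(I−A) / det(I−A) ≈
  [   1.8487     0.4790     0.7479]
  [   0.3361     1.2689     0.2269]
  [   0.1681     0.1345     1.6134]
x = (I − A)⁻¹ d = adj(I−A)·d / det(I−A), with det(I−A) = 0.2975:
  x_1 = (0.5500·85 + 0.1425·50 + 0.2225·15) / 0.2975 = 57.2125 / 0.2975 ≈ 192.31
  x_2 = (0.1000·85 + 0.3775·50 + 0.0675·15) / 0.2975 = 28.3875 / 0.2975 ≈ 95.42
  x_3 = (0.0500·85 + 0.0400·50 + 0.4800·15) / 0.2975 = 13.45 / 0.2975 ≈ 45.21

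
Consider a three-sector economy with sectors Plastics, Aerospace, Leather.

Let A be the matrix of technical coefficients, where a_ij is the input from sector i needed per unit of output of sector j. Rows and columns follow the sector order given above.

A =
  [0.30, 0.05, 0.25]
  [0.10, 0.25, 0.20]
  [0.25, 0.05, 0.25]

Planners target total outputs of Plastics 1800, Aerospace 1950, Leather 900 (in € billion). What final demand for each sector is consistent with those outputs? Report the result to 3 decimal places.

d_P = 937.500, d_A = 1102.500, d_L = 127.500

I − A =
  [   0.70    -0.05    -0.25]
  [  -0.10     0.75    -0.20]
  [  -0.25    -0.05     0.75]
d = (I − A) x:
  d_P = (+0.70)·1800 + (-0.05)·1950 + (-0.25)·900 = 937.500
  d_A = (-0.10)·1800 + (+0.75)·1950 + (-0.20)·900 = 1102.500
  d_L = (-0.25)·1800 + (-0.05)·1950 + (+0.75)·900 = 127.500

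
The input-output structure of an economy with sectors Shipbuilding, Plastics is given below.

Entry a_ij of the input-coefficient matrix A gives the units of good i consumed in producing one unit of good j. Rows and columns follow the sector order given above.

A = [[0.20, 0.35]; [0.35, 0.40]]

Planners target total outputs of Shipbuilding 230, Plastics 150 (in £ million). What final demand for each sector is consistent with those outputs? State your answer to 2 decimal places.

I − A =
  [   0.80    -0.35]
  [  -0.35     0.60]
d = (I − A) x:
  d_S = (+0.80)·230 + (-0.35)·150 = 131.50
  d_P = (-0.35)·230 + (+0.60)·150 = 9.50

d_S = 131.50, d_P = 9.50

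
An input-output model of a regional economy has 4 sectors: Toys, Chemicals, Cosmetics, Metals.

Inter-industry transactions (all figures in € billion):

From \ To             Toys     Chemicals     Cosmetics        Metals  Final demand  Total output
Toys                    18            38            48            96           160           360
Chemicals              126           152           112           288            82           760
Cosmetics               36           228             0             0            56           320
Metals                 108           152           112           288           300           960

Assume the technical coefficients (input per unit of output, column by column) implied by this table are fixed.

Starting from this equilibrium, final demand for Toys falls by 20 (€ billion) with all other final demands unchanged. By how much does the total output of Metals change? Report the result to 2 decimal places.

Δx_4 = -23.42

Technical coefficients a_ij = z_ij / X_j:
  a_11 = 18/360 = 0.05, a_21 = 126/360 = 0.35, a_31 = 36/360 = 0.10, a_41 = 108/360 = 0.30
  a_12 = 38/760 = 0.05, a_22 = 152/760 = 0.20, a_32 = 228/760 = 0.30, a_42 = 152/760 = 0.20
  a_13 = 48/320 = 0.15, a_23 = 112/320 = 0.35, a_33 = 0/320 = 0.00, a_43 = 112/320 = 0.35
  a_14 = 96/960 = 0.10, a_24 = 288/960 = 0.30, a_34 = 0/960 = 0.00, a_44 = 288/960 = 0.30
I − A =
  [   0.95    -0.05    -0.15    -0.10]
  [  -0.35     0.80    -0.35    -0.30]
  [  -0.10    -0.30     1.00     0.00]
  [  -0.30    -0.20    -0.35     0.70]
Compute the cofactors C_ij = (−1)^(i+j)·(3×3 minor ij) of I−A; the adjugate is their transpose:
adj(I−A) = Cᵀ =
  [ 0.395000   0.097000   0.127500   0.098000]
  [ 0.370000   0.621000   0.384500   0.319000]
  [ 0.150500   0.196000   0.427250   0.105500]
  [ 0.350250   0.317000   0.378125   0.613250]
det(I−A) = Σ_j (I−A)_1j·C_1j = (0.95)(0.395000) + (-0.05)(0.370000) + (-0.15)(0.150500) + (-0.10)(0.350250) = 0.29915
(I − A)⁻¹ = adj(I−A) / det(I−A) ≈
  [   1.3204     0.3243     0.4262     0.3276]
  [   1.2368     2.0759     1.2853     1.0664]
  [   0.5031     0.6552     1.4282     0.3527]
  [   1.1708     1.0597     1.2640     2.0500]
Δx = (I − A)⁻¹ Δd with Δd having -20 in the Toys component and 0 elsewhere.
So Δx_4 = L_41 · (-20), where L_41 = adj(I−A)_41 / det(I−A) = 0.350250 / 0.29915.
Δx_4 = 0.350250 × (-20) / 0.29915 = -7.005 / 0.29915 ≈ -23.42.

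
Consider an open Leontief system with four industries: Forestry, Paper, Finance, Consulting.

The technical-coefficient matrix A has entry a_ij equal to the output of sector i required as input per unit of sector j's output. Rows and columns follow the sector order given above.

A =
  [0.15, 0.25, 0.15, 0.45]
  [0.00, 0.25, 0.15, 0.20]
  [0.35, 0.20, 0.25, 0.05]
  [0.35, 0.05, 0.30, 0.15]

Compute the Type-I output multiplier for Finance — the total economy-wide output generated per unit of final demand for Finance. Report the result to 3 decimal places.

m_3 = 6.095

I − A =
  [   0.85    -0.25    -0.15    -0.45]
  [   0.00     0.75    -0.15    -0.20]
  [  -0.35    -0.20     0.75    -0.05]
  [  -0.35    -0.05    -0.30     0.85]
Compute the cofactors C_ij = (−1)^(i+j)·(3×3 minor ij) of I−A; the adjugate is their transpose:
adj(I−A) = Cᵀ =
  [ 0.421500   0.225375   0.245625   0.290625]
  [ 0.120750   0.316500   0.146250   0.147000]
  [ 0.246750   0.201750   0.397750   0.201500]
  [ 0.267750   0.182625   0.250125   0.400125]
det(I−A) = Σ_j (I−A)_1j·C_1j = (0.85)(0.421500) + (-0.25)(0.120750) + (-0.15)(0.246750) + (-0.45)(0.267750) = 0.1705875
(I − A)⁻¹ = adj(I−A) / det(I−A) ≈
  [   2.4709     1.3212     1.4399     1.7037]
  [   0.7078     1.8554     0.8573     0.8617]
  [   1.4465     1.1827     2.3316     1.1812]
  [   1.5696     1.0706     1.4663     2.3456]
The output multiplier for sector j is the column-j sum of the Leontief inverse (I − A)⁻¹ = adj(I−A) / det(I−A).
Column 3 of adj(I−A): (0.245625, 0.146250, 0.397750, 0.250125); det(I−A) = 0.1705875.
m_3 = (0.245625 + 0.146250 + 0.397750 + 0.250125) / 0.1705875 = 1.03975 / 0.1705875 ≈ 6.095.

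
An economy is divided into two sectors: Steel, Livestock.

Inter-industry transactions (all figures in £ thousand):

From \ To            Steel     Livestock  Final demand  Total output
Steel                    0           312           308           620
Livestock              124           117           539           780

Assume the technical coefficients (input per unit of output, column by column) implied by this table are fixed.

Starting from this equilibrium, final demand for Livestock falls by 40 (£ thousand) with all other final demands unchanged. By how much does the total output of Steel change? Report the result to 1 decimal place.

Δx_1 = -20.8

Technical coefficients a_ij = z_ij / X_j:
  a_11 = 0/620 = 0.00, a_21 = 124/620 = 0.20
  a_12 = 312/780 = 0.40, a_22 = 117/780 = 0.15
I − A =
  [   1.00    -0.40]
  [  -0.20     0.85]
det(I−A) = (1.00)(0.85) − (-0.40)(-0.20) = 0.7700
adj(I−A) = [[0.85, 0.40], [0.20, 1.00]]
(I − A)⁻¹ = adj(I−A) / det(I−A) ≈
  [   1.1039     0.5195]
  [   0.2597     1.2987]
Δx = (I − A)⁻¹ Δd with Δd having -40 in the Livestock component and 0 elsewhere.
So Δx_1 = L_12 · (-40), where L_12 = adj(I−A)_12 / det(I−A) = 0.40 / 0.7700.
Δx_1 = 0.40 × (-40) / 0.7700 = -16.00 / 0.7700 ≈ -20.8.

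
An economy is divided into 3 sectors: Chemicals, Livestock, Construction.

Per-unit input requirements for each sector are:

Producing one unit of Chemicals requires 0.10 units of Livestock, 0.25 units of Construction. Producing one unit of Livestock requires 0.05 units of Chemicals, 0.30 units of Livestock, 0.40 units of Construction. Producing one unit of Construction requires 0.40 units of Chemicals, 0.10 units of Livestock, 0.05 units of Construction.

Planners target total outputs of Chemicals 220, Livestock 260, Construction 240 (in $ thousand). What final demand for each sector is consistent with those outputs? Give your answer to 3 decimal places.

I − A =
  [   1.00    -0.05    -0.40]
  [  -0.10     0.70    -0.10]
  [  -0.25    -0.40     0.95]
d = (I − A) x:
  d_1 = (+1.00)·220 + (-0.05)·260 + (-0.40)·240 = 111.000
  d_2 = (-0.10)·220 + (+0.70)·260 + (-0.10)·240 = 136.000
  d_3 = (-0.25)·220 + (-0.40)·260 + (+0.95)·240 = 69.000

d_1 = 111.000, d_2 = 136.000, d_3 = 69.000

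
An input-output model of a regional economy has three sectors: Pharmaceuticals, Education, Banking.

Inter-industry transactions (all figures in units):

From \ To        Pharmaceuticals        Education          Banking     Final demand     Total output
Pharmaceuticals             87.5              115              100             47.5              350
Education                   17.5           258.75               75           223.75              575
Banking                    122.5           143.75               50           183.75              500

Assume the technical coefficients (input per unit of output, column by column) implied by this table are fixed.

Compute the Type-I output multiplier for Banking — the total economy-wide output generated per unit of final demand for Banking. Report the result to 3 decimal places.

m_B = 2.353

Technical coefficients a_ij = z_ij / X_j:
  a_PP = 87.5/350 = 0.25, a_EP = 17.5/350 = 0.05, a_BP = 122.5/350 = 0.35
  a_PE = 115/575 = 0.20, a_EE = 258.75/575 = 0.45, a_BE = 143.75/575 = 0.25
  a_PB = 100/500 = 0.20, a_EB = 75/500 = 0.15, a_BB = 50/500 = 0.10
I − A =
  [   0.75    -0.20    -0.20]
  [  -0.05     0.55    -0.15]
  [  -0.35    -0.25     0.90]
Cofactors of I−A, C_ij = (−1)^(i+j)·(minor ij) (rows/columns in the sector order above):
  C_11 = (0.55)(0.90) − (-0.15)(-0.25) = 0.4575
  C_12 = −[(-0.05)(0.90) − (-0.15)(-0.35)] = 0.0975
  C_13 = (-0.05)(-0.25) − (0.55)(-0.35) = 0.2050
  C_21 = −[(-0.20)(0.90) − (-0.20)(-0.25)] = 0.2300
  C_22 = (0.75)(0.90) − (-0.20)(-0.35) = 0.6050
  C_23 = −[(0.75)(-0.25) − (-0.20)(-0.35)] = 0.2575
  C_31 = (-0.20)(-0.15) − (-0.20)(0.55) = 0.1400
  C_32 = −[(0.75)(-0.15) − (-0.20)(-0.05)] = 0.1225
  C_33 = (0.75)(0.55) − (-0.20)(-0.05) = 0.4025
det(I−A) = Σ_j (I−A)_1j·C_1j = (0.75)(0.4575) + (-0.20)(0.0975) + (-0.20)(0.2050) = 0.282625
adj(I−A) = Cᵀ =
  [ 0.4575   0.2300   0.1400]
  [ 0.0975   0.6050   0.1225]
  [ 0.2050   0.2575   0.4025]
(I − A)⁻¹ = adj(I−A) / det(I−A) ≈
  [   1.6188     0.8138     0.4954]
  [   0.3450     2.1406     0.4334]
  [   0.7253     0.9111     1.4241]
The output multiplier for sector j is the column-j sum of the Leontief inverse (I − A)⁻¹ = adj(I−A) / det(I−A).
Column B of adj(I−A): (0.1400, 0.1225, 0.4025); det(I−A) = 0.282625.
m_B = (0.1400 + 0.1225 + 0.4025) / 0.282625 = 0.665 / 0.282625 ≈ 2.353.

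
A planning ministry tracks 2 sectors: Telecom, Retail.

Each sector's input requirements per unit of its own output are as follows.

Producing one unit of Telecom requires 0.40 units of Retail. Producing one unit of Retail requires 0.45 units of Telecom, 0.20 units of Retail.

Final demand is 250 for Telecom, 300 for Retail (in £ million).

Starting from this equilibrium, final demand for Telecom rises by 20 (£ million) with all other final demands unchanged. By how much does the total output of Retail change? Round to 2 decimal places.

I − A =
  [   1.00    -0.45]
  [  -0.40     0.80]
det(I−A) = (1.00)(0.80) − (-0.45)(-0.40) = 0.6200
adj(I−A) = [[0.80, 0.45], [0.40, 1.00]]
(I − A)⁻¹ = adj(I−A) / det(I−A) ≈
  [   1.2903     0.7258]
  [   0.6452     1.6129]
Δx = (I − A)⁻¹ Δd with Δd having +20 in the Telecom component and 0 elsewhere.
So Δx_R = L_RT · (+20), where L_RT = adj(I−A)_RT / det(I−A) = 0.40 / 0.6200.
Δx_R = 0.40 × (+20) / 0.6200 = 8.00 / 0.6200 ≈ 12.90.

Δx_R = 12.90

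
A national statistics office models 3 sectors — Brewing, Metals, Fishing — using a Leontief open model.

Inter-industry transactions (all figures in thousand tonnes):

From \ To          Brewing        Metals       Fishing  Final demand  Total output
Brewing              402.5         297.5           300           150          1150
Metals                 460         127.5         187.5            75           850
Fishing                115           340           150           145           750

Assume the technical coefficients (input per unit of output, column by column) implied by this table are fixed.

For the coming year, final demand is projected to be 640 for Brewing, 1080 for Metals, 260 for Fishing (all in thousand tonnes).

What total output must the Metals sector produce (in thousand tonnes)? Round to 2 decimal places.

Technical coefficients a_ij = z_ij / X_j:
  a_BB = 402.5/1150 = 0.35, a_MB = 460/1150 = 0.40, a_FB = 115/1150 = 0.10
  a_BM = 297.5/850 = 0.35, a_MM = 127.5/850 = 0.15, a_FM = 340/850 = 0.40
  a_BF = 300/750 = 0.40, a_MF = 187.5/750 = 0.25, a_FF = 150/750 = 0.20
I − A =
  [   0.65    -0.35    -0.40]
  [  -0.40     0.85    -0.25]
  [  -0.10    -0.40     0.80]
Cofactors of I−A, C_ij = (−1)^(i+j)·(minor ij) (rows/columns in the sector order above):
  C_11 = (0.85)(0.80) − (-0.25)(-0.40) = 0.5800
  C_12 = −[(-0.40)(0.80) − (-0.25)(-0.10)] = 0.3450
  C_13 = (-0.40)(-0.40) − (0.85)(-0.10) = 0.2450
  C_21 = −[(-0.35)(0.80) − (-0.40)(-0.40)] = 0.4400
  C_22 = (0.65)(0.80) − (-0.40)(-0.10) = 0.4800
  C_23 = −[(0.65)(-0.40) − (-0.35)(-0.10)] = 0.2950
  C_31 = (-0.35)(-0.25) − (-0.40)(0.85) = 0.4275
  C_32 = −[(0.65)(-0.25) − (-0.40)(-0.40)] = 0.3225
  C_33 = (0.65)(0.85) − (-0.35)(-0.40) = 0.4125
det(I−A) = Σ_j (I−A)_1j·C_1j = (0.65)(0.5800) + (-0.35)(0.3450) + (-0.40)(0.2450) = 0.15825
adj(I−A) = Cᵀ =
  [ 0.5800   0.4400   0.4275]
  [ 0.3450   0.4800   0.3225]
  [ 0.2450   0.2950   0.4125]
(I − A)⁻¹ = adj(I−A) / det(I−A) ≈
  [   3.6651     2.7804     2.7014]
  [   2.1801     3.0332     2.0379]
  [   1.5482     1.8641     2.6066]
x = (I − A)⁻¹ d = adj(I−A)·d / det(I−A), with det(I−A) = 0.15825:
  x_B = (0.5800·640 + 0.4400·1080 + 0.4275·260) / 0.15825 = 957.55 / 0.15825 ≈ 6050.87
  x_M = (0.3450·640 + 0.4800·1080 + 0.3225·260) / 0.15825 = 823.05 / 0.15825 ≈ 5200.95
  x_F = (0.2450·640 + 0.2950·1080 + 0.4125·260) / 0.15825 = 582.65 / 0.15825 ≈ 3681.83

x_M = 5200.95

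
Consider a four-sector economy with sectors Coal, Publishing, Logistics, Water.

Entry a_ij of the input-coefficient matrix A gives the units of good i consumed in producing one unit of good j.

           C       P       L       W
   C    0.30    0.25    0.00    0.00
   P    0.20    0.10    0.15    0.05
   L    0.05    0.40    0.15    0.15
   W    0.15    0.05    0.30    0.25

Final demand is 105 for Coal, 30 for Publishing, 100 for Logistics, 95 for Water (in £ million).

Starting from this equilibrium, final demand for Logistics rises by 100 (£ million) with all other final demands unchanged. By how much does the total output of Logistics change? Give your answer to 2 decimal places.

Δx_L = 143.01

I − A =
  [   0.70    -0.25     0.00     0.00]
  [  -0.20     0.90    -0.15    -0.05]
  [  -0.05    -0.40     0.85    -0.15]
  [  -0.15    -0.05    -0.30     0.75]
Compute the cofactors C_ij = (−1)^(i+j)·(3×3 minor ij) of I−A; the adjugate is their transpose:
adj(I−A) = Cᵀ =
  [ 0.479000   0.148125   0.031875   0.016250]
  [ 0.134625   0.414750   0.089250   0.045500]
  [ 0.118375   0.230250   0.431375   0.101625]
  [ 0.152125   0.149375   0.184875   0.449125]
det(I−A) = Σ_j (I−A)_1j·C_1j = (0.70)(0.479000) + (-0.25)(0.134625) + (0.00)(0.118375) + (0.00)(0.152125) = 0.30164375
(I − A)⁻¹ = adj(I−A) / det(I−A) ≈
  [   1.5880     0.4911     0.1057     0.0539]
  [   0.4463     1.3750     0.2959     0.1508]
  [   0.3924     0.7633     1.4301     0.3369]
  [   0.5043     0.4952     0.6129     1.4889]
Δx = (I − A)⁻¹ Δd with Δd having +100 in the Logistics component and 0 elsewhere.
So Δx_L = L_LL · (+100), where L_LL = adj(I−A)_LL / det(I−A) = 0.431375 / 0.30164375.
Δx_L = 0.431375 × (+100) / 0.30164375 = 43.1375 / 0.30164375 ≈ 143.01.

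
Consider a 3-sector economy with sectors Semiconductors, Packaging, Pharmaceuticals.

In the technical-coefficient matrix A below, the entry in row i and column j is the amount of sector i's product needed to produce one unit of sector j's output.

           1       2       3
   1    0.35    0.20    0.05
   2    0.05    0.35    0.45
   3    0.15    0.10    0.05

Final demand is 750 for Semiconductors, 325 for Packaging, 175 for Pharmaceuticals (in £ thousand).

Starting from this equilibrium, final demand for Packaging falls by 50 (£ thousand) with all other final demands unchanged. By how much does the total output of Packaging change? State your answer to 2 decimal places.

Δx_2 = -88.66

I − A =
  [   0.65    -0.20    -0.05]
  [  -0.05     0.65    -0.45]
  [  -0.15    -0.10     0.95]
Cofactors of I−A, C_ij = (−1)^(i+j)·(minor ij) (rows/columns in the sector order above):
  C_11 = (0.65)(0.95) − (-0.45)(-0.10) = 0.5725
  C_12 = −[(-0.05)(0.95) − (-0.45)(-0.15)] = 0.1150
  C_13 = (-0.05)(-0.10) − (0.65)(-0.15) = 0.1025
  C_21 = −[(-0.20)(0.95) − (-0.05)(-0.10)] = 0.1950
  C_22 = (0.65)(0.95) − (-0.05)(-0.15) = 0.6100
  C_23 = −[(0.65)(-0.10) − (-0.20)(-0.15)] = 0.0950
  C_31 = (-0.20)(-0.45) − (-0.05)(0.65) = 0.1225
  C_32 = −[(0.65)(-0.45) − (-0.05)(-0.05)] = 0.2950
  C_33 = (0.65)(0.65) − (-0.20)(-0.05) = 0.4125
det(I−A) = Σ_j (I−A)_1j·C_1j = (0.65)(0.5725) + (-0.20)(0.1150) + (-0.05)(0.1025) = 0.3440
adj(I−A) = Cᵀ =
  [ 0.5725   0.1950   0.1225]
  [ 0.1150   0.6100   0.2950]
  [ 0.1025   0.0950   0.4125]
(I − A)⁻¹ = adj(I−A) / det(I−A) ≈
  [   1.6642     0.5669     0.3561]
  [   0.3343     1.7733     0.8576]
  [   0.2980     0.2762     1.1991]
Δx = (I − A)⁻¹ Δd with Δd having -50 in the Packaging component and 0 elsewhere.
So Δx_2 = L_22 · (-50), where L_22 = adj(I−A)_22 / det(I−A) = 0.6100 / 0.3440.
Δx_2 = 0.6100 × (-50) / 0.3440 = -30.50 / 0.3440 ≈ -88.66.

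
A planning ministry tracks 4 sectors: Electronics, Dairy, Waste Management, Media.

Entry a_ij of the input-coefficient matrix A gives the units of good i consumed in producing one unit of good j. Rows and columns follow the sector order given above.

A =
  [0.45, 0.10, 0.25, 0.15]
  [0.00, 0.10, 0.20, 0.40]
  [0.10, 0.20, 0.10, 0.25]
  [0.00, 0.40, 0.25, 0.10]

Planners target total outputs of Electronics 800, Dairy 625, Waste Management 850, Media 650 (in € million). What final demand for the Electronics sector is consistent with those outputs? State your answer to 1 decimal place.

d_E = 67.5

I − A =
  [   0.55    -0.10    -0.25    -0.15]
  [   0.00     0.90    -0.20    -0.40]
  [  -0.10    -0.20     0.90    -0.25]
  [   0.00    -0.40    -0.25     0.90]
d = (I − A) x:
  d_E = (+0.55)·800 + (-0.10)·625 + (-0.25)·850 + (-0.15)·650 = 67.5
  d_D = (+0.00)·800 + (+0.90)·625 + (-0.20)·850 + (-0.40)·650 = 132.5
  d_W = (-0.10)·800 + (-0.20)·625 + (+0.90)·850 + (-0.25)·650 = 397.5
  d_M = (+0.00)·800 + (-0.40)·625 + (-0.25)·850 + (+0.90)·650 = 122.5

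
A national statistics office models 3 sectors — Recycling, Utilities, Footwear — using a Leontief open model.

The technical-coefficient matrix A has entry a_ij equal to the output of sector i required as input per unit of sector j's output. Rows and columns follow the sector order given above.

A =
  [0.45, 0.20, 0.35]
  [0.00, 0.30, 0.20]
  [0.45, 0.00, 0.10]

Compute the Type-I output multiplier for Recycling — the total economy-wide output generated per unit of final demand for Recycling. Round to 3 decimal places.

m_R = 4.742

I − A =
  [   0.55    -0.20    -0.35]
  [   0.00     0.70    -0.20]
  [  -0.45     0.00     0.90]
Cofactors of I−A, C_ij = (−1)^(i+j)·(minor ij) (rows/columns in the sector order above):
  C_11 = (0.70)(0.90) − (-0.20)(0.00) = 0.6300
  C_12 = −[(0.00)(0.90) − (-0.20)(-0.45)] = 0.0900
  C_13 = (0.00)(0.00) − (0.70)(-0.45) = 0.3150
  C_21 = −[(-0.20)(0.90) − (-0.35)(0.00)] = 0.1800
  C_22 = (0.55)(0.90) − (-0.35)(-0.45) = 0.3375
  C_23 = −[(0.55)(0.00) − (-0.20)(-0.45)] = 0.0900
  C_31 = (-0.20)(-0.20) − (-0.35)(0.70) = 0.2850
  C_32 = −[(0.55)(-0.20) − (-0.35)(0.00)] = 0.1100
  C_33 = (0.55)(0.70) − (-0.20)(0.00) = 0.3850
det(I−A) = Σ_j (I−A)_1j·C_1j = (0.55)(0.6300) + (-0.20)(0.0900) + (-0.35)(0.3150) = 0.21825
adj(I−A) = Cᵀ =
  [ 0.6300   0.1800   0.2850]
  [ 0.0900   0.3375   0.1100]
  [ 0.3150   0.0900   0.3850]
(I − A)⁻¹ = adj(I−A) / det(I−A) ≈
  [   2.8866     0.8247     1.3058]
  [   0.4124     1.5464     0.5040]
  [   1.4433     0.4124     1.7640]
The output multiplier for sector j is the column-j sum of the Leontief inverse (I − A)⁻¹ = adj(I−A) / det(I−A).
Column R of adj(I−A): (0.6300, 0.0900, 0.3150); det(I−A) = 0.21825.
m_R = (0.6300 + 0.0900 + 0.3150) / 0.21825 = 1.035 / 0.21825 ≈ 4.742.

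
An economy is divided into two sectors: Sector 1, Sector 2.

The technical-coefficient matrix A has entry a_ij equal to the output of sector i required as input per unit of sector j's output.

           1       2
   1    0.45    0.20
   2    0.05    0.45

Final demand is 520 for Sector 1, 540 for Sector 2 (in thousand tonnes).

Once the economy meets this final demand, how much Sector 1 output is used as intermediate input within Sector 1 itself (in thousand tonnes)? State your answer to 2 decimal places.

I − A =
  [   0.55    -0.20]
  [  -0.05     0.55]
det(I−A) = (0.55)(0.55) − (-0.20)(-0.05) = 0.2925
adj(I−A) = [[0.55, 0.20], [0.05, 0.55]]
(I − A)⁻¹ = adj(I−A) / det(I−A) ≈
  [   1.8803     0.6838]
  [   0.1709     1.8803]
First solve x = (I − A)⁻¹ d = adj(I−A)·d / det(I−A); in particular x_1 = (0.55·520 + 0.20·540) / 0.2925 = 394.00 / 0.2925 ≈ 1347.0085.
Intermediate flow from 1 to 1: z_11 = a_11 · x_1 = 0.45 × 394.00 / 0.2925 = 177.30 / 0.2925 ≈ 606.15.

z_11 = 606.15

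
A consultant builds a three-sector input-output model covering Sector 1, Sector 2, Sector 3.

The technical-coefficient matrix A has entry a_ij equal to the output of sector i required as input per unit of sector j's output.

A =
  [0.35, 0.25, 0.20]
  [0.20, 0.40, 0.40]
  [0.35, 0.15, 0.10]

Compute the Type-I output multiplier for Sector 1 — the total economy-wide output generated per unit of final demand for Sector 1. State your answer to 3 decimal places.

m_1 = 5.652

I − A =
  [   0.65    -0.25    -0.20]
  [  -0.20     0.60    -0.40]
  [  -0.35    -0.15     0.90]
Cofactors of I−A, C_ij = (−1)^(i+j)·(minor ij) (rows/columns in the sector order above):
  C_11 = (0.60)(0.90) − (-0.40)(-0.15) = 0.4800
  C_12 = −[(-0.20)(0.90) − (-0.40)(-0.35)] = 0.3200
  C_13 = (-0.20)(-0.15) − (0.60)(-0.35) = 0.2400
  C_21 = −[(-0.25)(0.90) − (-0.20)(-0.15)] = 0.2550
  C_22 = (0.65)(0.90) − (-0.20)(-0.35) = 0.5150
  C_23 = −[(0.65)(-0.15) − (-0.25)(-0.35)] = 0.1850
  C_31 = (-0.25)(-0.40) − (-0.20)(0.60) = 0.2200
  C_32 = −[(0.65)(-0.40) − (-0.20)(-0.20)] = 0.3000
  C_33 = (0.65)(0.60) − (-0.25)(-0.20) = 0.3400
det(I−A) = Σ_j (I−A)_1j·C_1j = (0.65)(0.4800) + (-0.25)(0.3200) + (-0.20)(0.2400) = 0.1840
adj(I−A) = Cᵀ =
  [ 0.4800   0.2550   0.2200]
  [ 0.3200   0.5150   0.3000]
  [ 0.2400   0.1850   0.3400]
(I − A)⁻¹ = adj(I−A) / det(I−A) ≈
  [   2.6087     1.3859     1.1957]
  [   1.7391     2.7989     1.6304]
  [   1.3043     1.0054     1.8478]
The output multiplier for sector j is the column-j sum of the Leontief inverse (I − A)⁻¹ = adj(I−A) / det(I−A).
Column 1 of adj(I−A): (0.4800, 0.3200, 0.2400); det(I−A) = 0.1840.
m_1 = (0.4800 + 0.3200 + 0.2400) / 0.1840 = 1.04 / 0.1840 ≈ 5.652.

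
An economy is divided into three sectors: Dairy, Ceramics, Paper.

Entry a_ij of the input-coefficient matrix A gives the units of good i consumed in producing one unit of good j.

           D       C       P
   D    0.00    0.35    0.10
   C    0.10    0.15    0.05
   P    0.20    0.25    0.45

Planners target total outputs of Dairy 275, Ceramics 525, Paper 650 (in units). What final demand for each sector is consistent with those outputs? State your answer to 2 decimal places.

I − A =
  [   1.00    -0.35    -0.10]
  [  -0.10     0.85    -0.05]
  [  -0.20    -0.25     0.55]
d = (I − A) x:
  d_D = (+1.00)·275 + (-0.35)·525 + (-0.10)·650 = 26.25
  d_C = (-0.10)·275 + (+0.85)·525 + (-0.05)·650 = 386.25
  d_P = (-0.20)·275 + (-0.25)·525 + (+0.55)·650 = 171.25

d_D = 26.25, d_C = 386.25, d_P = 171.25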